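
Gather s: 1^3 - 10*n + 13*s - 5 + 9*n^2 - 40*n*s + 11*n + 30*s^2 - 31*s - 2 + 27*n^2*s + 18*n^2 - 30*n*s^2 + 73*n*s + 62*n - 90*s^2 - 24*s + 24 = 27*n^2 + 63*n + s^2*(-30*n - 60) + s*(27*n^2 + 33*n - 42) + 18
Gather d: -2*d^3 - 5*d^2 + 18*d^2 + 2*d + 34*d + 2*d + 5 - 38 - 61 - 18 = -2*d^3 + 13*d^2 + 38*d - 112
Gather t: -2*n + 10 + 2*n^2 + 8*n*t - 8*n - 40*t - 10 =2*n^2 - 10*n + t*(8*n - 40)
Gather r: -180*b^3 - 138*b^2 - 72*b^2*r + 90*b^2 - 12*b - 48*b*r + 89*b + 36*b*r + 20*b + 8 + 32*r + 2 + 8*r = -180*b^3 - 48*b^2 + 97*b + r*(-72*b^2 - 12*b + 40) + 10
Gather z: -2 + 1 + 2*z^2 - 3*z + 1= 2*z^2 - 3*z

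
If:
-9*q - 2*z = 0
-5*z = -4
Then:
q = -8/45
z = 4/5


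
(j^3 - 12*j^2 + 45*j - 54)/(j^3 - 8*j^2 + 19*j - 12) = (j^2 - 9*j + 18)/(j^2 - 5*j + 4)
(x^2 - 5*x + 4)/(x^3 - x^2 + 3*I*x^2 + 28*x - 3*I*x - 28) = (x - 4)/(x^2 + 3*I*x + 28)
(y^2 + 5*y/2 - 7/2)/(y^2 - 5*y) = (2*y^2 + 5*y - 7)/(2*y*(y - 5))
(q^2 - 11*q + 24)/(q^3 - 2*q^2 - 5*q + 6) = (q - 8)/(q^2 + q - 2)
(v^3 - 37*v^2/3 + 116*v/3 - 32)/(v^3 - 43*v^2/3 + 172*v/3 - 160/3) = (v - 3)/(v - 5)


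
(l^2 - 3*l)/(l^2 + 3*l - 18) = l/(l + 6)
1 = 1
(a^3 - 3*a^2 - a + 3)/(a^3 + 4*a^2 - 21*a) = (a^2 - 1)/(a*(a + 7))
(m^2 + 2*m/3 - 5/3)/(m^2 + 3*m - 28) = (3*m^2 + 2*m - 5)/(3*(m^2 + 3*m - 28))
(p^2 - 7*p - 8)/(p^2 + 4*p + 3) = (p - 8)/(p + 3)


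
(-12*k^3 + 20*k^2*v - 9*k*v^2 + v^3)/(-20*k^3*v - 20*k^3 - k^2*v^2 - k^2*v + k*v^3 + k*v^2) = (12*k^3 - 20*k^2*v + 9*k*v^2 - v^3)/(k*(20*k^2*v + 20*k^2 + k*v^2 + k*v - v^3 - v^2))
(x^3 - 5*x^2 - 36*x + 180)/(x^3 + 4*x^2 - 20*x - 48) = (x^2 - 11*x + 30)/(x^2 - 2*x - 8)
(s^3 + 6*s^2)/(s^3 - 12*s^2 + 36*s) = s*(s + 6)/(s^2 - 12*s + 36)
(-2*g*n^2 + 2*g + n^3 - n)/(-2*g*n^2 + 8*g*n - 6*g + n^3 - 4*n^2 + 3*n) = (n + 1)/(n - 3)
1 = 1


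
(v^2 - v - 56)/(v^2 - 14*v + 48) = (v + 7)/(v - 6)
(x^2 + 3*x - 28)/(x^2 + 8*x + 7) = (x - 4)/(x + 1)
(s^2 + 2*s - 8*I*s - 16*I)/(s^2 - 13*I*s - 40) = (s + 2)/(s - 5*I)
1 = 1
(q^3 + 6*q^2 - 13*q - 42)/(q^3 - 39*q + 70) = (q^2 - q - 6)/(q^2 - 7*q + 10)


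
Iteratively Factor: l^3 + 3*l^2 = (l)*(l^2 + 3*l) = l^2*(l + 3)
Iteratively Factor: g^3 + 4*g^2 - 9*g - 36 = (g - 3)*(g^2 + 7*g + 12) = (g - 3)*(g + 3)*(g + 4)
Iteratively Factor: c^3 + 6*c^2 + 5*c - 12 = (c - 1)*(c^2 + 7*c + 12) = (c - 1)*(c + 3)*(c + 4)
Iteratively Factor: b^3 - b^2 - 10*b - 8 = (b + 1)*(b^2 - 2*b - 8) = (b - 4)*(b + 1)*(b + 2)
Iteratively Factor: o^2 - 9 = (o - 3)*(o + 3)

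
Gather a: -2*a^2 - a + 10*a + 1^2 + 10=-2*a^2 + 9*a + 11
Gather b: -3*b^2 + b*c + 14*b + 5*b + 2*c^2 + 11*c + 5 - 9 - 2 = -3*b^2 + b*(c + 19) + 2*c^2 + 11*c - 6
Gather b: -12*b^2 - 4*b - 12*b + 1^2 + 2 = -12*b^2 - 16*b + 3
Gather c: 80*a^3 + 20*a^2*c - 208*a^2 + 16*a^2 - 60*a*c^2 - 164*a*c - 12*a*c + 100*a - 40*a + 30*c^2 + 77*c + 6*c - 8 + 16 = 80*a^3 - 192*a^2 + 60*a + c^2*(30 - 60*a) + c*(20*a^2 - 176*a + 83) + 8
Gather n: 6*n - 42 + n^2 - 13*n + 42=n^2 - 7*n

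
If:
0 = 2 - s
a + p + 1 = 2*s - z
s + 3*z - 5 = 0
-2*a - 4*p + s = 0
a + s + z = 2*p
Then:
No Solution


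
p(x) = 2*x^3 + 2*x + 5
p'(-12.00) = 866.00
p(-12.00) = -3475.00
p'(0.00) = 2.00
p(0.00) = 5.00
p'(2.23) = 31.84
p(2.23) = 31.64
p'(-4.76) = 137.95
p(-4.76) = -220.22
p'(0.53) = 3.69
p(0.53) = 6.36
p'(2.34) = 34.85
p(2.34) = 35.31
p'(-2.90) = 52.46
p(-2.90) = -49.58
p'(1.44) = 14.44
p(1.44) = 13.85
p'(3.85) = 90.94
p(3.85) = 126.83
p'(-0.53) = 3.69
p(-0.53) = 3.64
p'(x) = 6*x^2 + 2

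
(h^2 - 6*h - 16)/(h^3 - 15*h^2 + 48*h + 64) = (h + 2)/(h^2 - 7*h - 8)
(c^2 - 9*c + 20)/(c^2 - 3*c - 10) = (c - 4)/(c + 2)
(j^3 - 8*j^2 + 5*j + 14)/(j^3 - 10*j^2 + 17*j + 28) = (j - 2)/(j - 4)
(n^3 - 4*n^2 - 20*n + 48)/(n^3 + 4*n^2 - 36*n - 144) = (n - 2)/(n + 6)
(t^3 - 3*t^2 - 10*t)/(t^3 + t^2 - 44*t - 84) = t*(t - 5)/(t^2 - t - 42)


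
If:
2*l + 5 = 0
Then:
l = -5/2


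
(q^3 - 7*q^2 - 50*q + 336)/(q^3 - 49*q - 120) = (q^2 + q - 42)/(q^2 + 8*q + 15)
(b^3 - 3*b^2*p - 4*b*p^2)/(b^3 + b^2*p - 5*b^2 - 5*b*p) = (b - 4*p)/(b - 5)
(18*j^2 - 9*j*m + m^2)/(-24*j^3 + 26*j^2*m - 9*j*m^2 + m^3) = (-6*j + m)/(8*j^2 - 6*j*m + m^2)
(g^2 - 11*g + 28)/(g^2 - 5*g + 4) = (g - 7)/(g - 1)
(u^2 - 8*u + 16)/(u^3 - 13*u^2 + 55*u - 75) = (u^2 - 8*u + 16)/(u^3 - 13*u^2 + 55*u - 75)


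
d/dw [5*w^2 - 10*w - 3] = 10*w - 10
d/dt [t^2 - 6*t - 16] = 2*t - 6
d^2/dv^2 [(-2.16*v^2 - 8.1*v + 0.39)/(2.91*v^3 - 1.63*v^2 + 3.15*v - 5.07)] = (-36.582192*v^6 - 411.54966*v^5 + 388.952928*v^4 - 392.4756*v^3 - 1299.290148*v^2 + 424.144188*v - 368.473716)/(24.642171*v^9 - 41.409009*v^8 + 103.218282*v^7 - 222.778918*v^6 + 256.022316*v^5 - 367.777404*v^4 + 411.851142*v^3 - 276.618186*v^2 + 242.911305*v - 130.323843)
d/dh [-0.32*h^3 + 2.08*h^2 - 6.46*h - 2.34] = -0.96*h^2 + 4.16*h - 6.46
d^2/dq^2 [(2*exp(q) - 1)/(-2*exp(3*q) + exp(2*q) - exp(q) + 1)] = (-32*exp(6*q) + 48*exp(5*q) - 8*exp(4*q) - 46*exp(3*q) + 27*exp(2*q) - 5*exp(q) - 1)*exp(q)/(8*exp(9*q) - 12*exp(8*q) + 18*exp(7*q) - 25*exp(6*q) + 21*exp(5*q) - 18*exp(4*q) + 13*exp(3*q) - 6*exp(2*q) + 3*exp(q) - 1)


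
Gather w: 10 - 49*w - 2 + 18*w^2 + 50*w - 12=18*w^2 + w - 4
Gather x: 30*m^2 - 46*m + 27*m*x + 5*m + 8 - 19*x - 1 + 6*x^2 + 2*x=30*m^2 - 41*m + 6*x^2 + x*(27*m - 17) + 7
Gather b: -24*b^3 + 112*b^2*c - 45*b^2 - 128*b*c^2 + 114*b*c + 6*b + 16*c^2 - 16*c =-24*b^3 + b^2*(112*c - 45) + b*(-128*c^2 + 114*c + 6) + 16*c^2 - 16*c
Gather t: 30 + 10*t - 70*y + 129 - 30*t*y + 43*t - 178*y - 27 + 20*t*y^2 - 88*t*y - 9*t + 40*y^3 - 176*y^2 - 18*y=t*(20*y^2 - 118*y + 44) + 40*y^3 - 176*y^2 - 266*y + 132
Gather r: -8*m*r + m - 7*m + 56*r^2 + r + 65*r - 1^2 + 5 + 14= -6*m + 56*r^2 + r*(66 - 8*m) + 18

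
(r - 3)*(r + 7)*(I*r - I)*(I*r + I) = -r^4 - 4*r^3 + 22*r^2 + 4*r - 21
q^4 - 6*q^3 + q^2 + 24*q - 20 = (q - 5)*(q - 2)*(q - 1)*(q + 2)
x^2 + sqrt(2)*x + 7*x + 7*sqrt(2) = (x + 7)*(x + sqrt(2))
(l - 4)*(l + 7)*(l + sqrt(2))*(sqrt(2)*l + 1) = sqrt(2)*l^4 + 3*l^3 + 3*sqrt(2)*l^3 - 27*sqrt(2)*l^2 + 9*l^2 - 84*l + 3*sqrt(2)*l - 28*sqrt(2)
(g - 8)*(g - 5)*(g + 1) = g^3 - 12*g^2 + 27*g + 40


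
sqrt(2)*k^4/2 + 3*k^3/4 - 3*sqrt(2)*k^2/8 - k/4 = k*(k/2 + sqrt(2)/2)*(k - sqrt(2)/2)*(sqrt(2)*k + 1/2)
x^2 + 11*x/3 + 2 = (x + 2/3)*(x + 3)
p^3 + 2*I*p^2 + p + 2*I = (p - I)*(p + I)*(p + 2*I)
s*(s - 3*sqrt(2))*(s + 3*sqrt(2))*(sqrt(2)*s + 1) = sqrt(2)*s^4 + s^3 - 18*sqrt(2)*s^2 - 18*s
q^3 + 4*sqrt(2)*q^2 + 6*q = q*(q + sqrt(2))*(q + 3*sqrt(2))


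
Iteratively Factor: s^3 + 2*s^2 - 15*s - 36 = (s - 4)*(s^2 + 6*s + 9) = (s - 4)*(s + 3)*(s + 3)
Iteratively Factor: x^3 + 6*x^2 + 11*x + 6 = (x + 1)*(x^2 + 5*x + 6) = (x + 1)*(x + 3)*(x + 2)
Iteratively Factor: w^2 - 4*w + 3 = (w - 3)*(w - 1)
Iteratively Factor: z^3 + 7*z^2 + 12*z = (z)*(z^2 + 7*z + 12) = z*(z + 4)*(z + 3)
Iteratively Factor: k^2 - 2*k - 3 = (k + 1)*(k - 3)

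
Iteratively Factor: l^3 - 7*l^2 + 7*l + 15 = (l - 5)*(l^2 - 2*l - 3) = (l - 5)*(l - 3)*(l + 1)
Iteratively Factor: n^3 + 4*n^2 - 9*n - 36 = (n - 3)*(n^2 + 7*n + 12) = (n - 3)*(n + 3)*(n + 4)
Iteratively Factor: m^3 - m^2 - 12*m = (m + 3)*(m^2 - 4*m) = (m - 4)*(m + 3)*(m)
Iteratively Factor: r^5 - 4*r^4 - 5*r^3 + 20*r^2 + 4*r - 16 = (r - 4)*(r^4 - 5*r^2 + 4) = (r - 4)*(r + 2)*(r^3 - 2*r^2 - r + 2) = (r - 4)*(r - 2)*(r + 2)*(r^2 - 1) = (r - 4)*(r - 2)*(r + 1)*(r + 2)*(r - 1)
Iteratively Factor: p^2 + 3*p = (p)*(p + 3)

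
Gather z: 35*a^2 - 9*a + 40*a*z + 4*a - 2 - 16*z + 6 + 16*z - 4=35*a^2 + 40*a*z - 5*a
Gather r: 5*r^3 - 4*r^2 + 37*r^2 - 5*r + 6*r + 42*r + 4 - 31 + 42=5*r^3 + 33*r^2 + 43*r + 15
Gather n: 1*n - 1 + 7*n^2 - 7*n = 7*n^2 - 6*n - 1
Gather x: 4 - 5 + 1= 0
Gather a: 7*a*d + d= 7*a*d + d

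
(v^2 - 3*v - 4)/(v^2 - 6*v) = (v^2 - 3*v - 4)/(v*(v - 6))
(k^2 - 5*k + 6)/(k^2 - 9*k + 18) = (k - 2)/(k - 6)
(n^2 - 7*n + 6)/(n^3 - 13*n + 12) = (n - 6)/(n^2 + n - 12)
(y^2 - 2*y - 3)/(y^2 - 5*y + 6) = (y + 1)/(y - 2)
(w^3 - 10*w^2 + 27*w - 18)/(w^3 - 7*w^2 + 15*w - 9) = (w - 6)/(w - 3)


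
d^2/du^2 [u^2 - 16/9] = 2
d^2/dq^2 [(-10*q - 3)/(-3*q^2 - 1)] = 18*(10*q^3 + 9*q^2 - 10*q - 1)/(27*q^6 + 27*q^4 + 9*q^2 + 1)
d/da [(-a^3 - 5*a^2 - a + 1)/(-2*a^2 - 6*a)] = (a^4 + 6*a^3 + 14*a^2 + 2*a + 3)/(2*a^2*(a^2 + 6*a + 9))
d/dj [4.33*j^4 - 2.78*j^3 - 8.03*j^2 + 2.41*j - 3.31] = 17.32*j^3 - 8.34*j^2 - 16.06*j + 2.41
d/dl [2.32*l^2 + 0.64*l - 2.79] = 4.64*l + 0.64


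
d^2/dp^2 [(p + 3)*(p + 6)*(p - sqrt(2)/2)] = 6*p - sqrt(2) + 18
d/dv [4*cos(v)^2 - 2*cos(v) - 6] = 2*(1 - 4*cos(v))*sin(v)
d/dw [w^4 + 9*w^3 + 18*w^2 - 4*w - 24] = 4*w^3 + 27*w^2 + 36*w - 4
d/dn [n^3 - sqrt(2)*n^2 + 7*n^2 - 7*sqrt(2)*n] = 3*n^2 - 2*sqrt(2)*n + 14*n - 7*sqrt(2)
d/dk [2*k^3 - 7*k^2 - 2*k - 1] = 6*k^2 - 14*k - 2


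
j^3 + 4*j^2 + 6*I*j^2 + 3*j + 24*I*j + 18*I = (j + 1)*(j + 3)*(j + 6*I)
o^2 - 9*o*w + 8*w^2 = (o - 8*w)*(o - w)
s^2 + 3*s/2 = s*(s + 3/2)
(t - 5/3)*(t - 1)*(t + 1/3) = t^3 - 7*t^2/3 + 7*t/9 + 5/9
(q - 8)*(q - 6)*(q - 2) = q^3 - 16*q^2 + 76*q - 96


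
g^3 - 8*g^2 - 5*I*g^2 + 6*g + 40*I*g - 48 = (g - 8)*(g - 6*I)*(g + I)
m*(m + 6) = m^2 + 6*m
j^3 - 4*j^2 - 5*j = j*(j - 5)*(j + 1)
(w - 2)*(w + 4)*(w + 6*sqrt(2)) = w^3 + 2*w^2 + 6*sqrt(2)*w^2 - 8*w + 12*sqrt(2)*w - 48*sqrt(2)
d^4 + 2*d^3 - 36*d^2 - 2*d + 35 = (d - 5)*(d - 1)*(d + 1)*(d + 7)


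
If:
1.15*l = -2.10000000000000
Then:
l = -1.83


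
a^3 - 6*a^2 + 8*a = a*(a - 4)*(a - 2)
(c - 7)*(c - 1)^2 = c^3 - 9*c^2 + 15*c - 7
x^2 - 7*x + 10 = (x - 5)*(x - 2)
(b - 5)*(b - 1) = b^2 - 6*b + 5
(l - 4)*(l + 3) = l^2 - l - 12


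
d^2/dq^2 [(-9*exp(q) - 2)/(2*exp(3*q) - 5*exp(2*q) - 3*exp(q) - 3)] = (-144*exp(6*q) + 198*exp(5*q) - 221*exp(4*q) - 743*exp(3*q) + 612*exp(2*q) + 183*exp(q) - 63)*exp(q)/(8*exp(9*q) - 60*exp(8*q) + 114*exp(7*q) + 19*exp(6*q) + 9*exp(5*q) - 252*exp(4*q) - 243*exp(3*q) - 216*exp(2*q) - 81*exp(q) - 27)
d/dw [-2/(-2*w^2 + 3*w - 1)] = 2*(3 - 4*w)/(2*w^2 - 3*w + 1)^2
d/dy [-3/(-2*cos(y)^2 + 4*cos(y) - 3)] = 12*(cos(y) - 1)*sin(y)/(-4*cos(y) + cos(2*y) + 4)^2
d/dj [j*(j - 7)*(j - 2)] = 3*j^2 - 18*j + 14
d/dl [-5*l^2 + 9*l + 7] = 9 - 10*l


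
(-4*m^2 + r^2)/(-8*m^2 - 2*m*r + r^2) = (-2*m + r)/(-4*m + r)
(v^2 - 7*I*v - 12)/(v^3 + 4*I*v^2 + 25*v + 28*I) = (v - 3*I)/(v^2 + 8*I*v - 7)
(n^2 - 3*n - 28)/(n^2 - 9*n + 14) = (n + 4)/(n - 2)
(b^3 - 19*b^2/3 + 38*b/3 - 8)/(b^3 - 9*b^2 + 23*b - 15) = (3*b^2 - 10*b + 8)/(3*(b^2 - 6*b + 5))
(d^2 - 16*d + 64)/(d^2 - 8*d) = (d - 8)/d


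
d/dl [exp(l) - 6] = exp(l)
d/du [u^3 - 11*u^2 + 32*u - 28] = 3*u^2 - 22*u + 32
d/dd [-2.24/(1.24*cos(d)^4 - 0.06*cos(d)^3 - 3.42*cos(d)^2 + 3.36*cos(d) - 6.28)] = (-11.1104*cos(d)^3 + 0.4032*cos(d)^2 + 15.3216*cos(d) - 7.5264)*sin(d)/(-1.24*cos(d)^4 + 0.06*cos(d)^3 + 3.42*cos(d)^2 - 3.36*cos(d) + 6.28)^2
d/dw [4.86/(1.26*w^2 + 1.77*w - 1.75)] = (-12.2472*w - 8.6022)/(1.26*w^2 + 1.77*w - 1.75)^2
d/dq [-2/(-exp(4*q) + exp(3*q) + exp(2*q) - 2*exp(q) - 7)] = (-8*exp(3*q) + 6*exp(2*q) + 4*exp(q) - 4)*exp(q)/(exp(4*q) - exp(3*q) - exp(2*q) + 2*exp(q) + 7)^2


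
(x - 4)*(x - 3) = x^2 - 7*x + 12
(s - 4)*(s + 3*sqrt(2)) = s^2 - 4*s + 3*sqrt(2)*s - 12*sqrt(2)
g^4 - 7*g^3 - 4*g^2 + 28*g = g*(g - 7)*(g - 2)*(g + 2)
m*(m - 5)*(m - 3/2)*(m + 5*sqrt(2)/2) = m^4 - 13*m^3/2 + 5*sqrt(2)*m^3/2 - 65*sqrt(2)*m^2/4 + 15*m^2/2 + 75*sqrt(2)*m/4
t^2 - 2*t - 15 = (t - 5)*(t + 3)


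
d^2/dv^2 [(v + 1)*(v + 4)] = 2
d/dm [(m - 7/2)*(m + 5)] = 2*m + 3/2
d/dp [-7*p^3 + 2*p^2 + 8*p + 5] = -21*p^2 + 4*p + 8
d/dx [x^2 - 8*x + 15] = 2*x - 8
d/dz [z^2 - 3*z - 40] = 2*z - 3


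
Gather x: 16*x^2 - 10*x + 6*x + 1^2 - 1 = 16*x^2 - 4*x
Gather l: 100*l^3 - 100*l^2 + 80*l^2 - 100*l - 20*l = 100*l^3 - 20*l^2 - 120*l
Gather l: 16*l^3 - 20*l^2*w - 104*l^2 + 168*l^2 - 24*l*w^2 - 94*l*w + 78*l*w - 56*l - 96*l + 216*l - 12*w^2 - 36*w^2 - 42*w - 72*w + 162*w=16*l^3 + l^2*(64 - 20*w) + l*(-24*w^2 - 16*w + 64) - 48*w^2 + 48*w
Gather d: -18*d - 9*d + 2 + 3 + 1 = 6 - 27*d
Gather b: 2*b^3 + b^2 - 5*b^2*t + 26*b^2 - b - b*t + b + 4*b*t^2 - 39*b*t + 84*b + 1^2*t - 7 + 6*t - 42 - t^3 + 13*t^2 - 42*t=2*b^3 + b^2*(27 - 5*t) + b*(4*t^2 - 40*t + 84) - t^3 + 13*t^2 - 35*t - 49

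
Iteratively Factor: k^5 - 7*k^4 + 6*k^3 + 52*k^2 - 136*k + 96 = (k - 2)*(k^4 - 5*k^3 - 4*k^2 + 44*k - 48) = (k - 2)^2*(k^3 - 3*k^2 - 10*k + 24) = (k - 2)^3*(k^2 - k - 12) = (k - 4)*(k - 2)^3*(k + 3)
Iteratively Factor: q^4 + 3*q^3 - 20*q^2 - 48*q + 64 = (q + 4)*(q^3 - q^2 - 16*q + 16) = (q - 1)*(q + 4)*(q^2 - 16) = (q - 1)*(q + 4)^2*(q - 4)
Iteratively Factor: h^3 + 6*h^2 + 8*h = (h + 4)*(h^2 + 2*h) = (h + 2)*(h + 4)*(h)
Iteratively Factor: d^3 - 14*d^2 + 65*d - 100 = (d - 5)*(d^2 - 9*d + 20) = (d - 5)^2*(d - 4)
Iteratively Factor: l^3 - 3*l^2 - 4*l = (l)*(l^2 - 3*l - 4) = l*(l + 1)*(l - 4)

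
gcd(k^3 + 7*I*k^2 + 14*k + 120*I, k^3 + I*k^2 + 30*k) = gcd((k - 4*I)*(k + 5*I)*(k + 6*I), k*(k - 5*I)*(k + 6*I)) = k + 6*I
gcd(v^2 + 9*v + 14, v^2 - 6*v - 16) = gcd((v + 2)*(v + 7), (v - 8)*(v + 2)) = v + 2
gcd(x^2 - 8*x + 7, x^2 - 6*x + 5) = x - 1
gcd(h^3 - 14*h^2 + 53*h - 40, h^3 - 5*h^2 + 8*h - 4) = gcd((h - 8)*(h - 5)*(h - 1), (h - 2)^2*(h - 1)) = h - 1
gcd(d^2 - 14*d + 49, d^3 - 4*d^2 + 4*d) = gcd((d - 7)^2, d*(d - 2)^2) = 1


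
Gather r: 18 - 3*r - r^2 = -r^2 - 3*r + 18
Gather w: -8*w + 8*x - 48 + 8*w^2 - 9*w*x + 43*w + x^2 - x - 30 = 8*w^2 + w*(35 - 9*x) + x^2 + 7*x - 78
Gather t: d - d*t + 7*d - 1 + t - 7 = 8*d + t*(1 - d) - 8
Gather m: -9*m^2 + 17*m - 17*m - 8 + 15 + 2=9 - 9*m^2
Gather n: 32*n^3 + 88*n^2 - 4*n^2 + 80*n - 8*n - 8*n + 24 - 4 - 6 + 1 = 32*n^3 + 84*n^2 + 64*n + 15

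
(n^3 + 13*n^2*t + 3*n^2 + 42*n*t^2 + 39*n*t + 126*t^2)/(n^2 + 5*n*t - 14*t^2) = (-n^2 - 6*n*t - 3*n - 18*t)/(-n + 2*t)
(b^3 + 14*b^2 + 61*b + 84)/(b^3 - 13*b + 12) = (b^2 + 10*b + 21)/(b^2 - 4*b + 3)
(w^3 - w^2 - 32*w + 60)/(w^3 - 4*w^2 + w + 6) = (w^2 + w - 30)/(w^2 - 2*w - 3)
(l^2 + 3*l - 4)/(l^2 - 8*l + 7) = (l + 4)/(l - 7)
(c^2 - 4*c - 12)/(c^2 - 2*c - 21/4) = 4*(-c^2 + 4*c + 12)/(-4*c^2 + 8*c + 21)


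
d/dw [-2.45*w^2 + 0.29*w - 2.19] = 0.29 - 4.9*w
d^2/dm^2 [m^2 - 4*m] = 2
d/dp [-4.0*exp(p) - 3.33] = -4.0*exp(p)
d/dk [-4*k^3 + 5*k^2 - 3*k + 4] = -12*k^2 + 10*k - 3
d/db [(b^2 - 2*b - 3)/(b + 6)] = (b^2 + 12*b - 9)/(b^2 + 12*b + 36)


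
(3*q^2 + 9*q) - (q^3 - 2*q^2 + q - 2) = -q^3 + 5*q^2 + 8*q + 2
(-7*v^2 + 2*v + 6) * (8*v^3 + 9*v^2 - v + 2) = -56*v^5 - 47*v^4 + 73*v^3 + 38*v^2 - 2*v + 12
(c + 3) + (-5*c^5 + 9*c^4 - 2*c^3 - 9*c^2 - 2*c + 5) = -5*c^5 + 9*c^4 - 2*c^3 - 9*c^2 - c + 8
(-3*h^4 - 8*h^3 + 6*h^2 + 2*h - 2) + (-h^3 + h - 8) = -3*h^4 - 9*h^3 + 6*h^2 + 3*h - 10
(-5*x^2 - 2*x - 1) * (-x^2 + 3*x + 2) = 5*x^4 - 13*x^3 - 15*x^2 - 7*x - 2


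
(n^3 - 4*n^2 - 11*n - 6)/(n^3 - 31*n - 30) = (n + 1)/(n + 5)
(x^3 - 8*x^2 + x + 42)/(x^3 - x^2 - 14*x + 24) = (x^2 - 5*x - 14)/(x^2 + 2*x - 8)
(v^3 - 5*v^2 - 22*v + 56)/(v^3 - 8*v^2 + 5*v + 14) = (v + 4)/(v + 1)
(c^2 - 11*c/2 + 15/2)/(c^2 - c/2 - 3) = (-2*c^2 + 11*c - 15)/(-2*c^2 + c + 6)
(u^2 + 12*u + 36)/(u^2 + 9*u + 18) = (u + 6)/(u + 3)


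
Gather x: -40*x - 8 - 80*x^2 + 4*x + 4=-80*x^2 - 36*x - 4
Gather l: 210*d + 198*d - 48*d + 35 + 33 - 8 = 360*d + 60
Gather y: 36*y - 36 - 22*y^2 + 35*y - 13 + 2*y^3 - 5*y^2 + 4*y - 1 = 2*y^3 - 27*y^2 + 75*y - 50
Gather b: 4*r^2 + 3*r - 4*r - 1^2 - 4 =4*r^2 - r - 5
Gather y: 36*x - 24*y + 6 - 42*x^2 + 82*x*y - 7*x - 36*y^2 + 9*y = -42*x^2 + 29*x - 36*y^2 + y*(82*x - 15) + 6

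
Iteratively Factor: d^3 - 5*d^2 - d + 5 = (d - 1)*(d^2 - 4*d - 5) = (d - 1)*(d + 1)*(d - 5)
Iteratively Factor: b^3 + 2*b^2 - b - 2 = (b - 1)*(b^2 + 3*b + 2) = (b - 1)*(b + 2)*(b + 1)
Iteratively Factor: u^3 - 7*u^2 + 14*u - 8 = (u - 4)*(u^2 - 3*u + 2) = (u - 4)*(u - 1)*(u - 2)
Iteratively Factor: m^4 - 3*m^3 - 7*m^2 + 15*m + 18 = (m - 3)*(m^3 - 7*m - 6) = (m - 3)^2*(m^2 + 3*m + 2) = (m - 3)^2*(m + 2)*(m + 1)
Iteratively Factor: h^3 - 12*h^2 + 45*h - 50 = (h - 5)*(h^2 - 7*h + 10) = (h - 5)^2*(h - 2)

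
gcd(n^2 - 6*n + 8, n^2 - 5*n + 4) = n - 4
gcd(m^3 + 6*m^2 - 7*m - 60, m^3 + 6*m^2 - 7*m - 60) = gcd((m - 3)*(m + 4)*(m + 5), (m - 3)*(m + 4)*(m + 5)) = m^3 + 6*m^2 - 7*m - 60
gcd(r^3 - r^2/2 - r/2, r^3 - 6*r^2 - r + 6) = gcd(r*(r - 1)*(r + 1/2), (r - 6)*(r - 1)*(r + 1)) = r - 1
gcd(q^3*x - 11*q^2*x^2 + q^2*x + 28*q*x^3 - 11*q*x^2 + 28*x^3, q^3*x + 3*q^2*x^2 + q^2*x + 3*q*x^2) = q*x + x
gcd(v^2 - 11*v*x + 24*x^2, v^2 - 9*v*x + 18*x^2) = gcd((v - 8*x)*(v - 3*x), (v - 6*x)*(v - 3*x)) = -v + 3*x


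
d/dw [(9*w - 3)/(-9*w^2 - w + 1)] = 3*(27*w^2 - 18*w + 2)/(81*w^4 + 18*w^3 - 17*w^2 - 2*w + 1)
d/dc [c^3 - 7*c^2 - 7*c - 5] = 3*c^2 - 14*c - 7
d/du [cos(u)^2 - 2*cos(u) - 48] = 2*(1 - cos(u))*sin(u)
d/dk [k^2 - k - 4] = 2*k - 1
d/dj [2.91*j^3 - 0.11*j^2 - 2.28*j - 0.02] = 8.73*j^2 - 0.22*j - 2.28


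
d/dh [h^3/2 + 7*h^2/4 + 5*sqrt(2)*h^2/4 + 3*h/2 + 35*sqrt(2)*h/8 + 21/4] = 3*h^2/2 + 7*h/2 + 5*sqrt(2)*h/2 + 3/2 + 35*sqrt(2)/8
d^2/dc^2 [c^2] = 2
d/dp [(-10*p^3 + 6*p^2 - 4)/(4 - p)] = 2*(10*p^3 - 63*p^2 + 24*p - 2)/(p^2 - 8*p + 16)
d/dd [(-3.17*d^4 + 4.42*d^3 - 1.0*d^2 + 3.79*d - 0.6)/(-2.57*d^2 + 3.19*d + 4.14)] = (16.2938*d^5 - 41.6963*d^4 - 24.2956*d^3 + 61.4467*d^2 - 11.364*d + 17.6046)/(6.6049*d^4 - 16.3966*d^3 - 11.1035*d^2 + 26.4132*d + 17.1396)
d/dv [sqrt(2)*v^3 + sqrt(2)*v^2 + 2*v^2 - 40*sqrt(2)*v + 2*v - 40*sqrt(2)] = 3*sqrt(2)*v^2 + 2*sqrt(2)*v + 4*v - 40*sqrt(2) + 2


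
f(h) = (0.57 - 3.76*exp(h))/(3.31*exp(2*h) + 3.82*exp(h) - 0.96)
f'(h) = (0.57 - 3.76*exp(h))*(-6.62*exp(2*h) - 3.82*exp(h))/(3.31*exp(2*h) + 3.82*exp(h) - 0.96)^2 - 3.76*exp(h)/(3.31*exp(2*h) + 3.82*exp(h) - 0.96)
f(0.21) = -0.46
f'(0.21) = 0.25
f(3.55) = -0.03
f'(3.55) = 0.03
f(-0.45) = -0.65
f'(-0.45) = 0.33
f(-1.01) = -0.92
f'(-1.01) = 0.82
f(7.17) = -0.00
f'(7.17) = 0.00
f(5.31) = -0.01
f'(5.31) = 0.01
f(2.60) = -0.08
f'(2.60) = 0.07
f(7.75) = -0.00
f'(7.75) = 0.00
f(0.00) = -0.52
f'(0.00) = 0.27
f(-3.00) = -0.50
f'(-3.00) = 0.11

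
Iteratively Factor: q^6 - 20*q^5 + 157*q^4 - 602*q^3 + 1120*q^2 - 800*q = (q - 5)*(q^5 - 15*q^4 + 82*q^3 - 192*q^2 + 160*q) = (q - 5)*(q - 2)*(q^4 - 13*q^3 + 56*q^2 - 80*q) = (q - 5)*(q - 4)*(q - 2)*(q^3 - 9*q^2 + 20*q) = q*(q - 5)*(q - 4)*(q - 2)*(q^2 - 9*q + 20) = q*(q - 5)^2*(q - 4)*(q - 2)*(q - 4)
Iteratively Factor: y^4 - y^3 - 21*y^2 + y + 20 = (y - 1)*(y^3 - 21*y - 20) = (y - 1)*(y + 4)*(y^2 - 4*y - 5) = (y - 1)*(y + 1)*(y + 4)*(y - 5)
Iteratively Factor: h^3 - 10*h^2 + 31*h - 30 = (h - 5)*(h^2 - 5*h + 6) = (h - 5)*(h - 2)*(h - 3)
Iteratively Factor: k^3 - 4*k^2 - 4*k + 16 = (k - 2)*(k^2 - 2*k - 8) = (k - 4)*(k - 2)*(k + 2)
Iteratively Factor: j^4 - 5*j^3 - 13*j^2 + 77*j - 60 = (j - 1)*(j^3 - 4*j^2 - 17*j + 60) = (j - 5)*(j - 1)*(j^2 + j - 12) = (j - 5)*(j - 3)*(j - 1)*(j + 4)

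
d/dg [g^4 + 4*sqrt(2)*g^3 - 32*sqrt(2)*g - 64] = 4*g^3 + 12*sqrt(2)*g^2 - 32*sqrt(2)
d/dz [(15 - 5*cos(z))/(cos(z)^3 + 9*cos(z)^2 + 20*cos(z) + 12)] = 10*(-cos(z)^3 + 27*cos(z) + 36)*sin(z)/((cos(z) + 1)^2*(cos(z) + 2)^2*(cos(z) + 6)^2)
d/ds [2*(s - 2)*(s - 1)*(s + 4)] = 6*s^2 + 4*s - 20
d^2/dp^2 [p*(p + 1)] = 2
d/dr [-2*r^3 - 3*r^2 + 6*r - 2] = -6*r^2 - 6*r + 6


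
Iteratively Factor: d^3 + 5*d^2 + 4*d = (d + 1)*(d^2 + 4*d) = (d + 1)*(d + 4)*(d)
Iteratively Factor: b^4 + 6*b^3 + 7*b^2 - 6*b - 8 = (b + 1)*(b^3 + 5*b^2 + 2*b - 8) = (b + 1)*(b + 4)*(b^2 + b - 2) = (b + 1)*(b + 2)*(b + 4)*(b - 1)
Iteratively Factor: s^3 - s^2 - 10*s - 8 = (s - 4)*(s^2 + 3*s + 2) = (s - 4)*(s + 2)*(s + 1)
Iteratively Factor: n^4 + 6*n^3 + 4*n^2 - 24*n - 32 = (n + 2)*(n^3 + 4*n^2 - 4*n - 16) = (n - 2)*(n + 2)*(n^2 + 6*n + 8) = (n - 2)*(n + 2)*(n + 4)*(n + 2)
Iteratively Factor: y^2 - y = (y)*(y - 1)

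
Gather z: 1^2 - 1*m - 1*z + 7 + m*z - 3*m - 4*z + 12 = -4*m + z*(m - 5) + 20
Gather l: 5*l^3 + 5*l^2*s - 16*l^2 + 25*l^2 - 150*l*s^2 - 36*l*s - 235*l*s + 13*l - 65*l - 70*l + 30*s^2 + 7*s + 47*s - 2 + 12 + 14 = 5*l^3 + l^2*(5*s + 9) + l*(-150*s^2 - 271*s - 122) + 30*s^2 + 54*s + 24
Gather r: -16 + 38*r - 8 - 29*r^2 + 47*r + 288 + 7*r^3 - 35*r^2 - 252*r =7*r^3 - 64*r^2 - 167*r + 264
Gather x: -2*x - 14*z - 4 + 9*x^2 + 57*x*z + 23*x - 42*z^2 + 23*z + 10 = 9*x^2 + x*(57*z + 21) - 42*z^2 + 9*z + 6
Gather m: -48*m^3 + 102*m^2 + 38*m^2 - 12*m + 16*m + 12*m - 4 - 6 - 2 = -48*m^3 + 140*m^2 + 16*m - 12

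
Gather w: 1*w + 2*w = 3*w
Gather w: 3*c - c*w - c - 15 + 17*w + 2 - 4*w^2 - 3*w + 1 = 2*c - 4*w^2 + w*(14 - c) - 12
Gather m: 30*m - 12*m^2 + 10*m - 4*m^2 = -16*m^2 + 40*m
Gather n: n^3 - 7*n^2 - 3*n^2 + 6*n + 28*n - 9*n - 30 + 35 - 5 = n^3 - 10*n^2 + 25*n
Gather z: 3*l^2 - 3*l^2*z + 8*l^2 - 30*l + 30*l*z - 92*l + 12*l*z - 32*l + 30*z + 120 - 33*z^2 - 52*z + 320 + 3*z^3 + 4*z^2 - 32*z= 11*l^2 - 154*l + 3*z^3 - 29*z^2 + z*(-3*l^2 + 42*l - 54) + 440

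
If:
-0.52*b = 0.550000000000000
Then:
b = -1.06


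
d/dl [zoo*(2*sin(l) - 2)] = zoo*cos(l)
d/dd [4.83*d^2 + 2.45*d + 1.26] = 9.66*d + 2.45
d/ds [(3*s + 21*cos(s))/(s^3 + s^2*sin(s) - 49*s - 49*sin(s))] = 3*((1 - 7*sin(s))*(s^3 + s^2*sin(s) - 49*s - 49*sin(s)) - (s + 7*cos(s))*(s^2*cos(s) + 3*s^2 + 2*s*sin(s) - 49*cos(s) - 49))/((s - 7)^2*(s + 7)^2*(s + sin(s))^2)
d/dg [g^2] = 2*g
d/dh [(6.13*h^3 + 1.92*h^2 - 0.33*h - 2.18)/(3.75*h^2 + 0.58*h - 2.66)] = (22.9875*h^4 + 7.1108*h^3 - 46.5663*h^2 + 6.1356*h + 2.1422)/(14.0625*h^4 + 4.35*h^3 - 19.6136*h^2 - 3.0856*h + 7.0756)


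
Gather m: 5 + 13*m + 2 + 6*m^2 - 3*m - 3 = 6*m^2 + 10*m + 4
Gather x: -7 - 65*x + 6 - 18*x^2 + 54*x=-18*x^2 - 11*x - 1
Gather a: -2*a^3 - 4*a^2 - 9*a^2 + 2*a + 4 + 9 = -2*a^3 - 13*a^2 + 2*a + 13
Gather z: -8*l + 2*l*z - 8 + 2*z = -8*l + z*(2*l + 2) - 8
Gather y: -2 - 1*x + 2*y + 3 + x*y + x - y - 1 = y*(x + 1)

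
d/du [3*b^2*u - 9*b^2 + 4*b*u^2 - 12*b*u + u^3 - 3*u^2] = 3*b^2 + 8*b*u - 12*b + 3*u^2 - 6*u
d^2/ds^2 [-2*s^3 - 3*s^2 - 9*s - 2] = -12*s - 6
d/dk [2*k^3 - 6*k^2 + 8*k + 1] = 6*k^2 - 12*k + 8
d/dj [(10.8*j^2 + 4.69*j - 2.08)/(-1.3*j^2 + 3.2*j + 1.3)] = (40.657*j^2 + 22.672*j + 12.753)/(1.69*j^4 - 8.32*j^3 + 6.86*j^2 + 8.32*j + 1.69)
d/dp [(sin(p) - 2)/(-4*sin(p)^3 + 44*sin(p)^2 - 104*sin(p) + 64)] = (2*sin(p) - 9)*cos(p)/(4*(sin(p) - 8)^2*(sin(p) - 1)^2)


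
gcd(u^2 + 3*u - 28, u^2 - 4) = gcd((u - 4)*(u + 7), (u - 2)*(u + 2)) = 1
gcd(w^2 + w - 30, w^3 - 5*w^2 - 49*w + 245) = w - 5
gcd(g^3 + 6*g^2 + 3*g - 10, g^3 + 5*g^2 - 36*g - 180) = g + 5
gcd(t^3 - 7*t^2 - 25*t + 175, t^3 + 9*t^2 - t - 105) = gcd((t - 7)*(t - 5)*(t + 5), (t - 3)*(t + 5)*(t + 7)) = t + 5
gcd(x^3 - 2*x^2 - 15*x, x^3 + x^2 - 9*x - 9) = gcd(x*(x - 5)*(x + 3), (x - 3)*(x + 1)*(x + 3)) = x + 3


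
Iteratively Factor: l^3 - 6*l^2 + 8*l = (l)*(l^2 - 6*l + 8) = l*(l - 4)*(l - 2)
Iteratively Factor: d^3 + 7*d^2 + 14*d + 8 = (d + 1)*(d^2 + 6*d + 8) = (d + 1)*(d + 4)*(d + 2)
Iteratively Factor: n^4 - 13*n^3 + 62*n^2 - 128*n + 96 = (n - 4)*(n^3 - 9*n^2 + 26*n - 24) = (n - 4)*(n - 2)*(n^2 - 7*n + 12) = (n - 4)*(n - 3)*(n - 2)*(n - 4)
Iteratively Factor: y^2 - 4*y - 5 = (y + 1)*(y - 5)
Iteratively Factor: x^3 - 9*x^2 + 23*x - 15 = (x - 5)*(x^2 - 4*x + 3) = (x - 5)*(x - 3)*(x - 1)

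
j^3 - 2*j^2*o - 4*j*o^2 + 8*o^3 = (j - 2*o)^2*(j + 2*o)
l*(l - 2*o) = l^2 - 2*l*o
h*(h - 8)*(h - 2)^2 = h^4 - 12*h^3 + 36*h^2 - 32*h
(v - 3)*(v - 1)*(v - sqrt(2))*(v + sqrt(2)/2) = v^4 - 4*v^3 - sqrt(2)*v^3/2 + 2*v^2 + 2*sqrt(2)*v^2 - 3*sqrt(2)*v/2 + 4*v - 3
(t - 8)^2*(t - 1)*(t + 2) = t^4 - 15*t^3 + 46*t^2 + 96*t - 128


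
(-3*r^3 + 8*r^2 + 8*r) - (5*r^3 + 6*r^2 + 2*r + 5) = -8*r^3 + 2*r^2 + 6*r - 5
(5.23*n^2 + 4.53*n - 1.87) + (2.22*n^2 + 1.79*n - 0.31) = 7.45*n^2 + 6.32*n - 2.18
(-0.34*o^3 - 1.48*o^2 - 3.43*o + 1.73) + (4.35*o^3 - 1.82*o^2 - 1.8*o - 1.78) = 4.01*o^3 - 3.3*o^2 - 5.23*o - 0.05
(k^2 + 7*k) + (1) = k^2 + 7*k + 1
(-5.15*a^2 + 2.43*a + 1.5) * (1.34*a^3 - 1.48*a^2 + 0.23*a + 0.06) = -6.901*a^5 + 10.8782*a^4 - 2.7709*a^3 - 1.9701*a^2 + 0.4908*a + 0.09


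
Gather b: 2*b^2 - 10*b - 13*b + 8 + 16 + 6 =2*b^2 - 23*b + 30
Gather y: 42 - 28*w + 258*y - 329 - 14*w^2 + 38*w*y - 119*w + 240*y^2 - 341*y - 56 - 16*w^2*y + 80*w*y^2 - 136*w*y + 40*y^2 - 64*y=-14*w^2 - 147*w + y^2*(80*w + 280) + y*(-16*w^2 - 98*w - 147) - 343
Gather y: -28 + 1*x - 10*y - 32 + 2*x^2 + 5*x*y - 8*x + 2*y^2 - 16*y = 2*x^2 - 7*x + 2*y^2 + y*(5*x - 26) - 60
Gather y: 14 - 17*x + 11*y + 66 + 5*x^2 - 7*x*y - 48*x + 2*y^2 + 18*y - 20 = 5*x^2 - 65*x + 2*y^2 + y*(29 - 7*x) + 60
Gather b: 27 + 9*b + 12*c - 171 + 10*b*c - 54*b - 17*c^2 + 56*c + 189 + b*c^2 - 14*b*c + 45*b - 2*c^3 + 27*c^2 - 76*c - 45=b*(c^2 - 4*c) - 2*c^3 + 10*c^2 - 8*c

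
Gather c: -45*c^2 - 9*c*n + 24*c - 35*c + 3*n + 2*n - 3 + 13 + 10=-45*c^2 + c*(-9*n - 11) + 5*n + 20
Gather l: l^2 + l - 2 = l^2 + l - 2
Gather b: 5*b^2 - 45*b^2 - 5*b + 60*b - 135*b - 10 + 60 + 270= -40*b^2 - 80*b + 320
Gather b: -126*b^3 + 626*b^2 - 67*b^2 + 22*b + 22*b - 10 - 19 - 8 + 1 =-126*b^3 + 559*b^2 + 44*b - 36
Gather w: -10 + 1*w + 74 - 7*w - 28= 36 - 6*w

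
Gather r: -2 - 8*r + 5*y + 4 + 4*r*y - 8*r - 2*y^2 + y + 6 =r*(4*y - 16) - 2*y^2 + 6*y + 8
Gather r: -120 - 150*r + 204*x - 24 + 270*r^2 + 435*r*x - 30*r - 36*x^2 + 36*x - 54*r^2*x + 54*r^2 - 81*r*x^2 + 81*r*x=r^2*(324 - 54*x) + r*(-81*x^2 + 516*x - 180) - 36*x^2 + 240*x - 144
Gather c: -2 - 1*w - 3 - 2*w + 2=-3*w - 3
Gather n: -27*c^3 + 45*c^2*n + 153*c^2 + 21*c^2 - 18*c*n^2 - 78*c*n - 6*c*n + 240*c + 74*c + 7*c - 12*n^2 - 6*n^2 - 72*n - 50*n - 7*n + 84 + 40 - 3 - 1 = -27*c^3 + 174*c^2 + 321*c + n^2*(-18*c - 18) + n*(45*c^2 - 84*c - 129) + 120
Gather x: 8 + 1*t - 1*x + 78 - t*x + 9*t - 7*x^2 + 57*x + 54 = 10*t - 7*x^2 + x*(56 - t) + 140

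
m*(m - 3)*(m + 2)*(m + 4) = m^4 + 3*m^3 - 10*m^2 - 24*m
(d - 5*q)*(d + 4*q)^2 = d^3 + 3*d^2*q - 24*d*q^2 - 80*q^3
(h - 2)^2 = h^2 - 4*h + 4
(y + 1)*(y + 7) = y^2 + 8*y + 7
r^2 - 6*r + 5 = (r - 5)*(r - 1)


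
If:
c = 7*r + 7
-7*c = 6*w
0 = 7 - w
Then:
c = -6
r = -13/7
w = 7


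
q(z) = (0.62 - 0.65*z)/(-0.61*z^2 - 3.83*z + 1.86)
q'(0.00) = 0.34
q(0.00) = 0.33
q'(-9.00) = -0.22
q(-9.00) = -0.49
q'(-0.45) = 0.06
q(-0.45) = 0.26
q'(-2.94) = -0.07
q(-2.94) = 0.32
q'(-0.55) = 0.04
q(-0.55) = 0.26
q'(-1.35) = -0.02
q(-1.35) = 0.25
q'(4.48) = -0.00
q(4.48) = 0.08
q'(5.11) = -0.00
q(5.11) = 0.08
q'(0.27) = 2.20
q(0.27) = 0.57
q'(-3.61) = -0.11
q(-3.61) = 0.38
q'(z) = (0.62 - 0.65*z)*(1.22*z + 3.83)/(-0.61*z^2 - 3.83*z + 1.86)^2 - 0.65/(-0.61*z^2 - 3.83*z + 1.86)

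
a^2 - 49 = (a - 7)*(a + 7)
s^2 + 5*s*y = s*(s + 5*y)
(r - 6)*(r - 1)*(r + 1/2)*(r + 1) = r^4 - 11*r^3/2 - 4*r^2 + 11*r/2 + 3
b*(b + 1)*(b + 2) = b^3 + 3*b^2 + 2*b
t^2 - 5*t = t*(t - 5)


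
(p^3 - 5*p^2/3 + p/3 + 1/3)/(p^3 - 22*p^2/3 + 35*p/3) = (3*p^3 - 5*p^2 + p + 1)/(p*(3*p^2 - 22*p + 35))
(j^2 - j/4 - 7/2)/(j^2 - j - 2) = (j + 7/4)/(j + 1)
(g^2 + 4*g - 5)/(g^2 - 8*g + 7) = (g + 5)/(g - 7)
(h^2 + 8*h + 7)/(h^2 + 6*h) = (h^2 + 8*h + 7)/(h*(h + 6))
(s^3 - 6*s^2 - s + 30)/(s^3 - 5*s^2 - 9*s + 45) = (s + 2)/(s + 3)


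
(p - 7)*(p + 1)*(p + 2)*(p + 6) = p^4 + 2*p^3 - 43*p^2 - 128*p - 84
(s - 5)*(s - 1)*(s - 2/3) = s^3 - 20*s^2/3 + 9*s - 10/3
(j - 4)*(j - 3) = j^2 - 7*j + 12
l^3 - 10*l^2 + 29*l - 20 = (l - 5)*(l - 4)*(l - 1)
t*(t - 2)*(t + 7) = t^3 + 5*t^2 - 14*t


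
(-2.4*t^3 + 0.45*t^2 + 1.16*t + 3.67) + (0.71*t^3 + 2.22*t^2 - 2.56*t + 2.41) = -1.69*t^3 + 2.67*t^2 - 1.4*t + 6.08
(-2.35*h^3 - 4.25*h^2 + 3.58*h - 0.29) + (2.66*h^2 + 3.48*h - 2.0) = -2.35*h^3 - 1.59*h^2 + 7.06*h - 2.29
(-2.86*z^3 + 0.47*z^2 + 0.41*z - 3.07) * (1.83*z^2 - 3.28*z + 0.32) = -5.2338*z^5 + 10.2409*z^4 - 1.7065*z^3 - 6.8125*z^2 + 10.2008*z - 0.9824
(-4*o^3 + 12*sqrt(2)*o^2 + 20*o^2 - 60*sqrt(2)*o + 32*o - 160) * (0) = 0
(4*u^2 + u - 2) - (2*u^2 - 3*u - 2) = 2*u^2 + 4*u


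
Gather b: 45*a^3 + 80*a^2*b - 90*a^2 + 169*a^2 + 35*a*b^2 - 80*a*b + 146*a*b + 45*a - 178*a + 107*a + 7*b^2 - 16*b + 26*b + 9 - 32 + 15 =45*a^3 + 79*a^2 - 26*a + b^2*(35*a + 7) + b*(80*a^2 + 66*a + 10) - 8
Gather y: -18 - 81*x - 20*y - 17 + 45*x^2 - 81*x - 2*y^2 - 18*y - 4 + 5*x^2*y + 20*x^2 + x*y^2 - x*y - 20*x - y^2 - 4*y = 65*x^2 - 182*x + y^2*(x - 3) + y*(5*x^2 - x - 42) - 39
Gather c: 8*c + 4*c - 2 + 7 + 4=12*c + 9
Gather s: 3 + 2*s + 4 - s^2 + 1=-s^2 + 2*s + 8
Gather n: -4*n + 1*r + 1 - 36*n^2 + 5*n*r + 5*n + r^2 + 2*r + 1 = -36*n^2 + n*(5*r + 1) + r^2 + 3*r + 2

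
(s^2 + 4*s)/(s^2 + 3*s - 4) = s/(s - 1)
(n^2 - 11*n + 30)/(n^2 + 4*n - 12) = (n^2 - 11*n + 30)/(n^2 + 4*n - 12)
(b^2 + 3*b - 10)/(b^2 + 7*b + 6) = (b^2 + 3*b - 10)/(b^2 + 7*b + 6)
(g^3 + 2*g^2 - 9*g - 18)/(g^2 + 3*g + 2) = (g^2 - 9)/(g + 1)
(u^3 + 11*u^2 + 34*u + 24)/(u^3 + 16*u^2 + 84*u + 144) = (u + 1)/(u + 6)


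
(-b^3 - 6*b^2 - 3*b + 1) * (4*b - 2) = -4*b^4 - 22*b^3 + 10*b - 2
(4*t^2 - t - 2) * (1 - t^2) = -4*t^4 + t^3 + 6*t^2 - t - 2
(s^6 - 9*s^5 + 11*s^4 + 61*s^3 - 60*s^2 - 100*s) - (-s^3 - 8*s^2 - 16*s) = s^6 - 9*s^5 + 11*s^4 + 62*s^3 - 52*s^2 - 84*s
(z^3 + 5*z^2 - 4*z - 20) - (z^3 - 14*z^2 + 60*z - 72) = 19*z^2 - 64*z + 52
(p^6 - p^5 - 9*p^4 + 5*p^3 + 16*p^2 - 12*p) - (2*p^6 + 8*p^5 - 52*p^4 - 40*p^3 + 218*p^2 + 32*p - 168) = -p^6 - 9*p^5 + 43*p^4 + 45*p^3 - 202*p^2 - 44*p + 168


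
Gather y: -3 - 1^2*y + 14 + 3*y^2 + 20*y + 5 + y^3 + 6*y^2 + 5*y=y^3 + 9*y^2 + 24*y + 16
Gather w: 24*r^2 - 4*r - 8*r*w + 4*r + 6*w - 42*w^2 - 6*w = 24*r^2 - 8*r*w - 42*w^2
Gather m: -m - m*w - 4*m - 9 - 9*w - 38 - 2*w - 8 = m*(-w - 5) - 11*w - 55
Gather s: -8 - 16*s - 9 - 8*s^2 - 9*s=-8*s^2 - 25*s - 17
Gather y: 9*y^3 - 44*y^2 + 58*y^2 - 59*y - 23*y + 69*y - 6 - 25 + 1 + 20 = 9*y^3 + 14*y^2 - 13*y - 10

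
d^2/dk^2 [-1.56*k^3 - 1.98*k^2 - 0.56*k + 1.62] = -9.36*k - 3.96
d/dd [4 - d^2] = -2*d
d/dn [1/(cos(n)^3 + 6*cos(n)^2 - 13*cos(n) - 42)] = (3*cos(n)^2 + 12*cos(n) - 13)*sin(n)/(cos(n)^3 + 6*cos(n)^2 - 13*cos(n) - 42)^2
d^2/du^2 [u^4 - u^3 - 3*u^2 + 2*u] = 12*u^2 - 6*u - 6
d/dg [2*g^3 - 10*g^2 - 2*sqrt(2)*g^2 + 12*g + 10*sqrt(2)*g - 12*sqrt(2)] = 6*g^2 - 20*g - 4*sqrt(2)*g + 12 + 10*sqrt(2)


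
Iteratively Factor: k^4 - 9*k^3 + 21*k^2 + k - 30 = (k - 3)*(k^3 - 6*k^2 + 3*k + 10) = (k - 3)*(k + 1)*(k^2 - 7*k + 10) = (k - 5)*(k - 3)*(k + 1)*(k - 2)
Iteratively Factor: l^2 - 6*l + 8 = (l - 4)*(l - 2)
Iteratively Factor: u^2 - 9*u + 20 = (u - 4)*(u - 5)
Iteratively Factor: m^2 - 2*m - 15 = (m - 5)*(m + 3)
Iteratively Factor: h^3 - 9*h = (h)*(h^2 - 9) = h*(h + 3)*(h - 3)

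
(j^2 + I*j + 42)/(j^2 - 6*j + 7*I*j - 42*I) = (j - 6*I)/(j - 6)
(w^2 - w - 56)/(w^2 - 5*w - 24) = (w + 7)/(w + 3)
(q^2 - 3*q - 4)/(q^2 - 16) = (q + 1)/(q + 4)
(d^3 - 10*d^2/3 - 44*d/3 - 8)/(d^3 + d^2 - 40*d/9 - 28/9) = 3*(d^2 - 4*d - 12)/(3*d^2 + d - 14)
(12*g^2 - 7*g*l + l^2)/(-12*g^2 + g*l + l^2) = (-4*g + l)/(4*g + l)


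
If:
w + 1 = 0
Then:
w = -1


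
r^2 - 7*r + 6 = (r - 6)*(r - 1)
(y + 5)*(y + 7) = y^2 + 12*y + 35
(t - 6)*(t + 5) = t^2 - t - 30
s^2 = s^2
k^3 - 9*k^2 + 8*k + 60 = (k - 6)*(k - 5)*(k + 2)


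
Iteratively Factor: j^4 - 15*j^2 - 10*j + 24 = (j + 2)*(j^3 - 2*j^2 - 11*j + 12) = (j - 1)*(j + 2)*(j^2 - j - 12) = (j - 1)*(j + 2)*(j + 3)*(j - 4)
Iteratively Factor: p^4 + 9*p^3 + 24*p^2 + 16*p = (p + 1)*(p^3 + 8*p^2 + 16*p) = (p + 1)*(p + 4)*(p^2 + 4*p) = (p + 1)*(p + 4)^2*(p)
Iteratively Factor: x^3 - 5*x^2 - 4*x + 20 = (x + 2)*(x^2 - 7*x + 10) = (x - 5)*(x + 2)*(x - 2)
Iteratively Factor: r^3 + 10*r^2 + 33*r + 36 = (r + 3)*(r^2 + 7*r + 12) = (r + 3)*(r + 4)*(r + 3)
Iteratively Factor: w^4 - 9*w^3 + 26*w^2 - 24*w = (w - 3)*(w^3 - 6*w^2 + 8*w) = w*(w - 3)*(w^2 - 6*w + 8) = w*(w - 4)*(w - 3)*(w - 2)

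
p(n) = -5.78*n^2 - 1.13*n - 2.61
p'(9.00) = -105.17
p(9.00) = -480.96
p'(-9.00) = 102.91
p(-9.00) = -460.62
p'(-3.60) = 40.49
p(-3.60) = -73.45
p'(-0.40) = 3.49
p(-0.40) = -3.08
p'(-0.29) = 2.22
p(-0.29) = -2.77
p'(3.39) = -40.32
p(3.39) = -72.87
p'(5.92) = -69.57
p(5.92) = -211.87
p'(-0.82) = 8.35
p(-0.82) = -5.57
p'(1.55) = -19.05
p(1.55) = -18.25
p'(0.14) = -2.75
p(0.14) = -2.88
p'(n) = -11.56*n - 1.13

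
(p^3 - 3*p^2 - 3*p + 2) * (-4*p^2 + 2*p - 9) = -4*p^5 + 14*p^4 - 3*p^3 + 13*p^2 + 31*p - 18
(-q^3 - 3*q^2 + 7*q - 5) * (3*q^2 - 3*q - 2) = -3*q^5 - 6*q^4 + 32*q^3 - 30*q^2 + q + 10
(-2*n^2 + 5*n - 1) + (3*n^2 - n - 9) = n^2 + 4*n - 10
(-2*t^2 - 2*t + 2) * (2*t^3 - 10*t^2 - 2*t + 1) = -4*t^5 + 16*t^4 + 28*t^3 - 18*t^2 - 6*t + 2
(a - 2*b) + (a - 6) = 2*a - 2*b - 6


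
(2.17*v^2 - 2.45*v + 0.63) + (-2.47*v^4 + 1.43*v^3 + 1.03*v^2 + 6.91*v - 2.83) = -2.47*v^4 + 1.43*v^3 + 3.2*v^2 + 4.46*v - 2.2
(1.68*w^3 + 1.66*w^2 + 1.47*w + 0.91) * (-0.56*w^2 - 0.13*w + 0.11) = -0.9408*w^5 - 1.148*w^4 - 0.8542*w^3 - 0.5181*w^2 + 0.0434*w + 0.1001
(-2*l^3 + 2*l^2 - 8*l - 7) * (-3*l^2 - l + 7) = 6*l^5 - 4*l^4 + 8*l^3 + 43*l^2 - 49*l - 49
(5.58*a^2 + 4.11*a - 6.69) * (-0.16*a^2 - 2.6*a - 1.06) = -0.8928*a^4 - 15.1656*a^3 - 15.5304*a^2 + 13.0374*a + 7.0914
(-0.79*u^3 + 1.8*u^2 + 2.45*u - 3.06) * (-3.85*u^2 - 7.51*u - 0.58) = 3.0415*u^5 - 0.997100000000001*u^4 - 22.4923*u^3 - 7.6625*u^2 + 21.5596*u + 1.7748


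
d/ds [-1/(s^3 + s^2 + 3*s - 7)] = (3*s^2 + 2*s + 3)/(s^3 + s^2 + 3*s - 7)^2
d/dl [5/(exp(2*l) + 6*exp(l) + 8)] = 10*(-exp(l) - 3)*exp(l)/(exp(2*l) + 6*exp(l) + 8)^2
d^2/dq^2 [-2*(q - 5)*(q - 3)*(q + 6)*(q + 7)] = -24*q^2 - 60*q + 188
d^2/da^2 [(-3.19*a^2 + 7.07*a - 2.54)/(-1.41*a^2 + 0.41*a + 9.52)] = (-7.105427357601e-15*a^4 - 24.423456*a^3 + 287.218692*a^2 - 578.222388*a + 702.457004)/(2.803221*a^6 - 2.445363*a^5 - 56.069073*a^4 + 32.952151*a^3 + 378.565656*a^2 - 111.475392*a - 862.801408)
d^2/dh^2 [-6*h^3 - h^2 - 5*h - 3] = -36*h - 2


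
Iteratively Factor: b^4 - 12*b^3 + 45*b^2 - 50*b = (b)*(b^3 - 12*b^2 + 45*b - 50) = b*(b - 2)*(b^2 - 10*b + 25) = b*(b - 5)*(b - 2)*(b - 5)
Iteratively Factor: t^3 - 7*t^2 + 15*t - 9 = (t - 3)*(t^2 - 4*t + 3) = (t - 3)^2*(t - 1)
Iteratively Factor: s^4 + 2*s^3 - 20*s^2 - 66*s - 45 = (s + 3)*(s^3 - s^2 - 17*s - 15) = (s + 3)^2*(s^2 - 4*s - 5) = (s + 1)*(s + 3)^2*(s - 5)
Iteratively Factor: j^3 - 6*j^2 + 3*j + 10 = (j - 2)*(j^2 - 4*j - 5) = (j - 2)*(j + 1)*(j - 5)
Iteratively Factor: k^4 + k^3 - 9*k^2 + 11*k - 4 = (k - 1)*(k^3 + 2*k^2 - 7*k + 4) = (k - 1)^2*(k^2 + 3*k - 4) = (k - 1)^3*(k + 4)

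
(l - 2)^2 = l^2 - 4*l + 4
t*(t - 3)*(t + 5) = t^3 + 2*t^2 - 15*t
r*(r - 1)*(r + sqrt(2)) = r^3 - r^2 + sqrt(2)*r^2 - sqrt(2)*r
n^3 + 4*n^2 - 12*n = n*(n - 2)*(n + 6)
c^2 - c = c*(c - 1)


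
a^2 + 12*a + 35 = (a + 5)*(a + 7)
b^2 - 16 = (b - 4)*(b + 4)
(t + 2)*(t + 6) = t^2 + 8*t + 12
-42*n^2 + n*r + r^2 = (-6*n + r)*(7*n + r)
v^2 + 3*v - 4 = (v - 1)*(v + 4)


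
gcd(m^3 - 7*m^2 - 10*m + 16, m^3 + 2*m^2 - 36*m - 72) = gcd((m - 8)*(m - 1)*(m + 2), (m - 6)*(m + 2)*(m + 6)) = m + 2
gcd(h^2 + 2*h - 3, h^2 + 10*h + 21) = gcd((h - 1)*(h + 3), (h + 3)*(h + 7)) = h + 3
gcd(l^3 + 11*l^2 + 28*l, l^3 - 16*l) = l^2 + 4*l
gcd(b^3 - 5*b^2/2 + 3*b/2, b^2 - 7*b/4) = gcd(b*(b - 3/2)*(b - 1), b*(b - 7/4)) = b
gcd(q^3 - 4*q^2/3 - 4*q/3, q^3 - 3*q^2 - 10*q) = q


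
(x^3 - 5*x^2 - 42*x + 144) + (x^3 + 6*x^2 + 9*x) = 2*x^3 + x^2 - 33*x + 144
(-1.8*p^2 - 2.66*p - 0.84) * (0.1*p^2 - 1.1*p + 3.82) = -0.18*p^4 + 1.714*p^3 - 4.034*p^2 - 9.2372*p - 3.2088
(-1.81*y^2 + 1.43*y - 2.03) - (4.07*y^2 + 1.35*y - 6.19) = -5.88*y^2 + 0.0799999999999998*y + 4.16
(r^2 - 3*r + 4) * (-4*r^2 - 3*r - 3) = -4*r^4 + 9*r^3 - 10*r^2 - 3*r - 12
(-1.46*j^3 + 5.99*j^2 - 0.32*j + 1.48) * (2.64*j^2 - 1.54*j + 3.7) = -3.8544*j^5 + 18.062*j^4 - 15.4714*j^3 + 26.563*j^2 - 3.4632*j + 5.476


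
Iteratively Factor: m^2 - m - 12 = (m - 4)*(m + 3)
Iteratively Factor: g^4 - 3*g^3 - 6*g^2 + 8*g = (g - 4)*(g^3 + g^2 - 2*g) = (g - 4)*(g - 1)*(g^2 + 2*g) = (g - 4)*(g - 1)*(g + 2)*(g)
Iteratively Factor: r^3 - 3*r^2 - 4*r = (r + 1)*(r^2 - 4*r) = (r - 4)*(r + 1)*(r)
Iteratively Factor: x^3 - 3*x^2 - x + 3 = (x - 1)*(x^2 - 2*x - 3) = (x - 1)*(x + 1)*(x - 3)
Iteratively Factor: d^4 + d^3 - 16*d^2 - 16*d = (d + 4)*(d^3 - 3*d^2 - 4*d) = (d - 4)*(d + 4)*(d^2 + d) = d*(d - 4)*(d + 4)*(d + 1)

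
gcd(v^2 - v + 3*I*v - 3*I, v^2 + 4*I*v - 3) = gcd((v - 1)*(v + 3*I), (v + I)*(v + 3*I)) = v + 3*I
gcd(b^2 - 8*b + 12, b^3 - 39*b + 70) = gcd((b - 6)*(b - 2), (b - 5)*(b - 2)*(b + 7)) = b - 2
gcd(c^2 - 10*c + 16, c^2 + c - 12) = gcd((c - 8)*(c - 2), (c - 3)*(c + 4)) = 1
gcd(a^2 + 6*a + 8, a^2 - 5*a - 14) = a + 2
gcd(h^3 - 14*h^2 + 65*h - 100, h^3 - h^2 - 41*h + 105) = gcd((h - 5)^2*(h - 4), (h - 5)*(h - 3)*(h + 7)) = h - 5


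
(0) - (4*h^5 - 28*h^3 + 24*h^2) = -4*h^5 + 28*h^3 - 24*h^2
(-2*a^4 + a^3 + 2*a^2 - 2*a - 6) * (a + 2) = -2*a^5 - 3*a^4 + 4*a^3 + 2*a^2 - 10*a - 12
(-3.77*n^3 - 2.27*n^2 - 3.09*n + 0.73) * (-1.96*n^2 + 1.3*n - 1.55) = 7.3892*n^5 - 0.4518*n^4 + 8.9489*n^3 - 1.9293*n^2 + 5.7385*n - 1.1315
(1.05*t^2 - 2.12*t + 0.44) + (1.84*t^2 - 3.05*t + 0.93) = 2.89*t^2 - 5.17*t + 1.37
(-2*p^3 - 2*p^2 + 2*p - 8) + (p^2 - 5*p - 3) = -2*p^3 - p^2 - 3*p - 11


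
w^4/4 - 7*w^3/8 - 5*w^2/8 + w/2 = w*(w/4 + 1/4)*(w - 4)*(w - 1/2)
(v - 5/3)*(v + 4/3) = v^2 - v/3 - 20/9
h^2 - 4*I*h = h*(h - 4*I)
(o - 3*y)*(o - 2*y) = o^2 - 5*o*y + 6*y^2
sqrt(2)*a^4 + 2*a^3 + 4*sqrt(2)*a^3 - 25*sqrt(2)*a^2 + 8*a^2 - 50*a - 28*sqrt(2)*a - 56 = (a - 4)*(a + 7)*(a + sqrt(2))*(sqrt(2)*a + sqrt(2))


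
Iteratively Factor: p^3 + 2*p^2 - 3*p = (p - 1)*(p^2 + 3*p) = p*(p - 1)*(p + 3)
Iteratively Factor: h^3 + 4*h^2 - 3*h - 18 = (h - 2)*(h^2 + 6*h + 9) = (h - 2)*(h + 3)*(h + 3)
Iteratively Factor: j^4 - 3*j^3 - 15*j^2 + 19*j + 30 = (j + 3)*(j^3 - 6*j^2 + 3*j + 10) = (j + 1)*(j + 3)*(j^2 - 7*j + 10) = (j - 2)*(j + 1)*(j + 3)*(j - 5)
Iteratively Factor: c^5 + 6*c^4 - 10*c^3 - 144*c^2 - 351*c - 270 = (c - 5)*(c^4 + 11*c^3 + 45*c^2 + 81*c + 54) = (c - 5)*(c + 2)*(c^3 + 9*c^2 + 27*c + 27) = (c - 5)*(c + 2)*(c + 3)*(c^2 + 6*c + 9) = (c - 5)*(c + 2)*(c + 3)^2*(c + 3)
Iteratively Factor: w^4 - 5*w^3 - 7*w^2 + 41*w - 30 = (w - 2)*(w^3 - 3*w^2 - 13*w + 15) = (w - 2)*(w - 1)*(w^2 - 2*w - 15) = (w - 2)*(w - 1)*(w + 3)*(w - 5)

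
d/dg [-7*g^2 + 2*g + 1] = 2 - 14*g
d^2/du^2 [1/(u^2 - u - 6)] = 2*(u^2 - u - (2*u - 1)^2 - 6)/(-u^2 + u + 6)^3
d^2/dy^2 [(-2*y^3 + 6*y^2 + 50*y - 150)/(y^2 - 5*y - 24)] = 12*(-3*y^3 - 123*y^2 + 399*y - 1649)/(y^6 - 15*y^5 + 3*y^4 + 595*y^3 - 72*y^2 - 8640*y - 13824)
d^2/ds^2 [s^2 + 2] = 2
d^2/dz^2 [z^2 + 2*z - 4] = 2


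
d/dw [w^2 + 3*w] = 2*w + 3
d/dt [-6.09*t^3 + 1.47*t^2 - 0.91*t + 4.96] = -18.27*t^2 + 2.94*t - 0.91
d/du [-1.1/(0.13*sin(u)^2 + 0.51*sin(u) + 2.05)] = (0.286*sin(u) + 0.561)*cos(u)/(0.13*sin(u)^2 + 0.51*sin(u) + 2.05)^2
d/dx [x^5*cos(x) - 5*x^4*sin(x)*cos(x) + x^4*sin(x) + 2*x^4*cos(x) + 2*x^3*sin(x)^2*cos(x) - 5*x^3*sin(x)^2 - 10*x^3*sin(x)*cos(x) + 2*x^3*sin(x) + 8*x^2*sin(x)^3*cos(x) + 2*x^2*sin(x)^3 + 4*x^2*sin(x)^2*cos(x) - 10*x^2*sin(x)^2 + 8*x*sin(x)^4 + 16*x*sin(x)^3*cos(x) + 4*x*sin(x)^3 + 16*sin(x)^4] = -x^5*sin(x) + 10*x^4*sin(x)^2 - 2*x^4*sin(x) + 6*x^4*cos(x) - 5*x^4 - 6*x^3*sin(x)^3 + 20*x^3*sin(x)^2 - 30*x^3*sin(x)*cos(x) + 8*x^3*sin(x) + 10*x^3*cos(x) - 10*x^3 - 32*x^2*sin(x)^4 + 12*sqrt(2)*x^2*sin(x)^2*cos(x + pi/4) + 9*x^2*sin(x)^2 - 50*x^2*sin(x)*cos(x) + 14*x^2*sin(x) - 64*x*sin(x)^4 + 48*x*sin(x)^3*cos(x) + 4*x*sin(x)^3 + 20*x*sin(x)^2*cos(x) + 28*x*sin(x)^2 + 8*sin(x)^4 + 80*sin(x)^3*cos(x) + 4*sin(x)^3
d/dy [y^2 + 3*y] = 2*y + 3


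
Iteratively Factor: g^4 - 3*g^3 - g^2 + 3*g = (g - 3)*(g^3 - g) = (g - 3)*(g + 1)*(g^2 - g) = (g - 3)*(g - 1)*(g + 1)*(g)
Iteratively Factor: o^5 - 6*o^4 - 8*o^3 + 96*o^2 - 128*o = (o - 2)*(o^4 - 4*o^3 - 16*o^2 + 64*o) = o*(o - 2)*(o^3 - 4*o^2 - 16*o + 64) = o*(o - 2)*(o + 4)*(o^2 - 8*o + 16) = o*(o - 4)*(o - 2)*(o + 4)*(o - 4)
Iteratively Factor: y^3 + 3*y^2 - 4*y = (y - 1)*(y^2 + 4*y) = y*(y - 1)*(y + 4)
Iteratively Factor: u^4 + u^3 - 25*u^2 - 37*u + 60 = (u - 1)*(u^3 + 2*u^2 - 23*u - 60) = (u - 1)*(u + 3)*(u^2 - u - 20) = (u - 5)*(u - 1)*(u + 3)*(u + 4)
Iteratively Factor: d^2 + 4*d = (d + 4)*(d)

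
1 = 1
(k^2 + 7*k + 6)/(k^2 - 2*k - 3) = (k + 6)/(k - 3)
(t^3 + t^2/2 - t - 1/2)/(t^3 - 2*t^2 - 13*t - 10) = (2*t^2 - t - 1)/(2*(t^2 - 3*t - 10))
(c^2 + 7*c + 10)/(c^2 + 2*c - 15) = (c + 2)/(c - 3)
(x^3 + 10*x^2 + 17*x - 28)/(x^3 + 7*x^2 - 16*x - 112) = (x - 1)/(x - 4)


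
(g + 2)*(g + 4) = g^2 + 6*g + 8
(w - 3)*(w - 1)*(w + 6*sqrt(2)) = w^3 - 4*w^2 + 6*sqrt(2)*w^2 - 24*sqrt(2)*w + 3*w + 18*sqrt(2)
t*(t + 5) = t^2 + 5*t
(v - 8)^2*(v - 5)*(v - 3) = v^4 - 24*v^3 + 207*v^2 - 752*v + 960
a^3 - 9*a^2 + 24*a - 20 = (a - 5)*(a - 2)^2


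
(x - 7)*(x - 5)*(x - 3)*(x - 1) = x^4 - 16*x^3 + 86*x^2 - 176*x + 105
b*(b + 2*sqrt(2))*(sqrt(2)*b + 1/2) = sqrt(2)*b^3 + 9*b^2/2 + sqrt(2)*b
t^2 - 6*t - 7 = (t - 7)*(t + 1)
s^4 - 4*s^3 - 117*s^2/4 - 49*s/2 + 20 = (s - 8)*(s - 1/2)*(s + 2)*(s + 5/2)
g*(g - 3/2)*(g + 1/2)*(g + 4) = g^4 + 3*g^3 - 19*g^2/4 - 3*g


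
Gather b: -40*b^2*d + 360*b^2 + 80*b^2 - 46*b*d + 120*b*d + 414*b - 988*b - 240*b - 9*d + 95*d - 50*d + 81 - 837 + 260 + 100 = b^2*(440 - 40*d) + b*(74*d - 814) + 36*d - 396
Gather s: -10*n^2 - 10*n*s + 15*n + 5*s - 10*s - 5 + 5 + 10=-10*n^2 + 15*n + s*(-10*n - 5) + 10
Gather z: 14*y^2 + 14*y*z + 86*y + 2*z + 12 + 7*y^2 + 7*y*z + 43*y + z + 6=21*y^2 + 129*y + z*(21*y + 3) + 18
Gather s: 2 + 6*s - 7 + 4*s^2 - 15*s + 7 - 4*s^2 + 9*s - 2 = 0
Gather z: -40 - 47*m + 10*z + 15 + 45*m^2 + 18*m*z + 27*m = 45*m^2 - 20*m + z*(18*m + 10) - 25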